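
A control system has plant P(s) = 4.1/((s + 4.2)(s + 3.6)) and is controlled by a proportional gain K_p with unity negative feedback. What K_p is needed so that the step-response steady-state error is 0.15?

K_p = 20.9

Steady-state error for a unit step on this type-0 loop is 1/(1 + K_p·P(0)).
P(0) = 0.2712. Require 1/(1 + K_p·0.2712) = 0.15, so 1 + 0.2712·K_p = 6.667.
K_p = (6.667 − 1)/0.2712 = 20.9.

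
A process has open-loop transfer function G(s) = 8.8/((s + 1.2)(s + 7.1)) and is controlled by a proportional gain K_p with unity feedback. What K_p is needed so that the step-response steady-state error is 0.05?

The loop is type 0, so e_ss(step) = 1/(1 + K_pos) with K_pos = K_p·G(0).
G(0) = 1.033. Require 1/(1 + K_p·1.033) = 0.05, so 1 + 1.033·K_p = 20.
K_p = (20 − 1)/1.033 = 18.4.

K_p = 18.4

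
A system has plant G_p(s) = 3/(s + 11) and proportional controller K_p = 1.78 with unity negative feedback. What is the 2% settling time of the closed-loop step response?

T_s ≈ 0.245 s

Closed-loop transfer function: T(s) = K_p·G_p(s)/(1 + K_p·G_p(s)) = 5.34/(s + 11 + 5.34) = 5.34/(s + 16.34).
Time constant τ = 1/16.34 = 0.0612 s, so the 2% settling time is about 4τ = 0.245 s.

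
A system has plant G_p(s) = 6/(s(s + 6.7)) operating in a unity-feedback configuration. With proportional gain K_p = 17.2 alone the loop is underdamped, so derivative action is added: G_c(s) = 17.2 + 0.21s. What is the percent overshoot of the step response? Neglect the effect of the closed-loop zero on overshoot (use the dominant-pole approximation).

Forward path: (17.2 + 0.21s)·6/(s(s+6.7)). The closed-loop characteristic equation is s² + (6.7 + 6·0.21)s + 6·17.2 = 0.
That is s² + 7.96s + 103.2 = 0, so ω_n = 10.16 rad/s and ζ = 7.96/(2·10.16) = 0.3918.
%OS = 100·exp(−πζ/√(1−ζ²)) = 26.2%.

26.2%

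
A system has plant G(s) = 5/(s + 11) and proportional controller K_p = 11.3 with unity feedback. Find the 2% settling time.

Closed-loop transfer function: T(s) = K_p·G(s)/(1 + K_p·G(s)) = 56.5/(s + 11 + 56.5) = 56.5/(s + 67.5).
Time constant τ = 1/67.5 = 0.01481 s, so the 2% settling time is about 4τ = 0.0593 s.

T_s ≈ 0.0593 s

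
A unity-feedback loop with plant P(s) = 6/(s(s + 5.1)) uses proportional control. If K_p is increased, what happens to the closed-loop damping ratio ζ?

ζ = 5.1/(2√(6K_p)); increasing K_p raises the denominator, so ζ falls.

decrease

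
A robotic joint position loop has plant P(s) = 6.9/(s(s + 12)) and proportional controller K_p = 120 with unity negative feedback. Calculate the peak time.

Closed-loop characteristic equation: s² + 12s + 828 = 0, so ω_n = 28.77 rad/s and ζ = 12/(2·28.77) = 0.2085.
Damped frequency ω_d = ω_n√(1−ζ²) = 28.14 rad/s, so peak time T_p = π/ω_d = 0.112 s.

T_p = 0.112 s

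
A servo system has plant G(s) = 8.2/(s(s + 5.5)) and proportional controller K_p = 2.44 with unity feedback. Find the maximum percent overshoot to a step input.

Closed-loop characteristic equation: s² + 5.5s + 20.01 = 0, so ω_n = 4.473 rad/s and ζ = 5.5/(2·4.473) = 0.6148.
%OS = 100·exp(−πζ/√(1−ζ²)) = 100·exp(−π·0.6148/√0.622) = 8.64%.

8.64%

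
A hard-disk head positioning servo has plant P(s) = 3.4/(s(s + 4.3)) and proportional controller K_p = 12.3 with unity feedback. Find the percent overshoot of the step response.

From 1 + K_pP(s) = 0: s² + 4.3s + 41.82 = 0 ⇒ ω_n = 6.467, ζ = 0.3325.
%OS = 100·exp(−πζ/√(1−ζ²)) = 100·exp(−π·0.3325/√0.8895) = 33%.

33%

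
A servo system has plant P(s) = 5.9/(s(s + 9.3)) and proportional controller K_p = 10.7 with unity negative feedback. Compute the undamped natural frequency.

ω_n = 7.95 rad/s

1 + K_p·P(s) = 0 gives s² + 9.3s + 63.13 = 0.
Matching s² + 2ζω_n s + ω_n²: ω_n = √63.13 = 7.945 rad/s and 2ζω_n = 9.3, so ζ = 9.3/(2·7.945) = 0.585.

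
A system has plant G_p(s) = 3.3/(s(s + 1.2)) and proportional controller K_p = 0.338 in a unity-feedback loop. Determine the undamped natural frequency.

ω_n = 1.06 rad/s

1 + K_p·G_p(s) = 0 gives s² + 1.2s + 1.115 = 0.
So ω_n² = 1.115 ⇒ ω_n = 1.056 rad/s, and ζ = 1.2/(2ω_n) = 0.568.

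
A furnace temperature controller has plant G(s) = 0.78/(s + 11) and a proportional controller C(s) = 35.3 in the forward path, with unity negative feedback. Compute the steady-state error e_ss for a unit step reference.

0.285

The loop is type 0. Static position error constant K_pos = C(0)·G(0) = 35.3·0.07091 = 2.503.
Steady-state error to a unit step: e_ss = 1/(1+K_pos) = 1/3.503 = 0.285.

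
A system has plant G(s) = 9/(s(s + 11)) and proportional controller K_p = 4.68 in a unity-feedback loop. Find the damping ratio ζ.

ζ = 0.847

The closed-loop denominator is s(s+11) + 4.68·9 = s² + 11s + 42.12.
So ω_n² = 42.12 ⇒ ω_n = 6.49 rad/s, and ζ = 11/(2ω_n) = 0.847.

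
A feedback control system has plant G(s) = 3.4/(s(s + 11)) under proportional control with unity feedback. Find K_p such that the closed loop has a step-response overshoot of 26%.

K_p = 57.3

From %OS = 100·exp(−πζ/√(1−ζ²)) = 26%, ζ = −ln(0.26)/√(π²+ln²(0.26)) = 0.3941.
Characteristic equation s² + 11s + 3.4K_p = 0 gives ζ = 11/(2√(3.4K_p)).
Setting ζ = 0.3941: √(3.4K_p) = 11/(2·0.3941) = 13.96, so K_p = 194.8/3.4 = 57.3.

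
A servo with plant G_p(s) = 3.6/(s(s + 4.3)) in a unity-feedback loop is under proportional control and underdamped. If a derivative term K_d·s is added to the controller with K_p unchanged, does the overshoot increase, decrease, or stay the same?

decrease

With PD the characteristic equation becomes s² + (a + K·K_d)s + K·K_p = 0; the damping term grows, ζ rises, overshoot falls.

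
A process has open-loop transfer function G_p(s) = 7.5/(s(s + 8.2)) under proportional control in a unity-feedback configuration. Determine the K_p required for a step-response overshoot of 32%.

From %OS = 100·exp(−πζ/√(1−ζ²)) = 32%, ζ = −ln(0.32)/√(π²+ln²(0.32)) = 0.341.
Characteristic equation s² + 8.2s + 7.5K_p = 0 gives ζ = 8.2/(2√(7.5K_p)).
Setting ζ = 0.341: √(7.5K_p) = 8.2/(2·0.341) = 12.02, so K_p = 144.6/7.5 = 19.3.

K_p = 19.3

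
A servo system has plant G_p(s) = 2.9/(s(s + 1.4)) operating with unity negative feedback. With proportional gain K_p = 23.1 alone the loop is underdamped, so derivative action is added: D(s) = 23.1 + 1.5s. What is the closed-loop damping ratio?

ζ = 0.351

Forward path: (23.1 + 1.5s)·2.9/(s(s+1.4)). The closed-loop characteristic equation is s² + (1.4 + 2.9·1.5)s + 2.9·23.1 = 0.
That is s² + 5.75s + 66.99 = 0, so ω_n = 8.185 rad/s and ζ = 5.75/(2·8.185) = 0.3513.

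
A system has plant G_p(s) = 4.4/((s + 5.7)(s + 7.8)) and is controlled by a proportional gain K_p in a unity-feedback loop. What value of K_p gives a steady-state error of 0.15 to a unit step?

K_p = 57.3

For a type-0 loop with proportional control, e_ss = 1/(1 + K_p·G_p(0)).
G_p(0) = 0.09897. Require 1/(1 + K_p·0.09897) = 0.15, so 1 + 0.09897·K_p = 6.667.
K_p = (6.667 − 1)/0.09897 = 57.3.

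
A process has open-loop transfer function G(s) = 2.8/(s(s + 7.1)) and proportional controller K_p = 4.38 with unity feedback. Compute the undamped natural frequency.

ω_n = 3.5 rad/s

With unity feedback the closed-loop characteristic equation is s² + 7.1s + 4.38·2.8 = s² + 7.1s + 12.26 = 0.
Matching s² + 2ζω_n s + ω_n²: ω_n = √12.26 = 3.502 rad/s and 2ζω_n = 7.1, so ζ = 7.1/(2·3.502) = 1.01.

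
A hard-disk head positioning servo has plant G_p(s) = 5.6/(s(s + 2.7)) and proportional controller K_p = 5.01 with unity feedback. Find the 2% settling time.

Closed-loop characteristic equation: s² + 2.7s + 28.06 = 0, so ω_n = 5.297 rad/s and ζ = 2.7/(2·5.297) = 0.2549.
2% settling time T_s ≈ 4/(ζω_n) = 4/1.35 = 2.96 s.

T_s ≈ 2.96 s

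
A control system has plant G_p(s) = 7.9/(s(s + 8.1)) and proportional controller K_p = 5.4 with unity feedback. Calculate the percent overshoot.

The closed-loop denominator s² + 8.1s + 42.66 gives ω_n = √42.66 = 6.531 and ζ = 8.1/(2ω_n) = 0.6201.
%OS = 100·exp(−πζ/√(1−ζ²)) = 100·exp(−π·0.6201/√0.6155) = 8.35%.

8.35%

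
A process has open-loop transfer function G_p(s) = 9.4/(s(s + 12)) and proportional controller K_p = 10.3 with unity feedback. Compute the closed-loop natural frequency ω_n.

ω_n = 9.84 rad/s

With unity feedback the closed-loop characteristic equation is s² + 12s + 10.3·9.4 = s² + 12s + 96.82 = 0.
So ω_n² = 96.82 ⇒ ω_n = 9.84 rad/s, and ζ = 12/(2ω_n) = 0.61.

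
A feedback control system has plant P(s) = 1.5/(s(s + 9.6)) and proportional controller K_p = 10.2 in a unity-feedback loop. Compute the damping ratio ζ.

ζ = 1.23

The closed-loop denominator is s(s+9.6) + 10.2·1.5 = s² + 9.6s + 15.3.
So ω_n² = 15.3 ⇒ ω_n = 3.912 rad/s, and ζ = 9.6/(2ω_n) = 1.23.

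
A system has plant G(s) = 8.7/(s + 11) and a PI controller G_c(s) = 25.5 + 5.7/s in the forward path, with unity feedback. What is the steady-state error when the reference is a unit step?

0

The open loop G_c(s)G(s) has a pole at the origin (type 1), so the static position error constant is infinite and e_ss = 1/(1+∞) = 0.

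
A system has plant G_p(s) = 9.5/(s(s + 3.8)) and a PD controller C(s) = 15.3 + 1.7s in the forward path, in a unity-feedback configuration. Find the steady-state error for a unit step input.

0

The open loop C(s)G_p(s) has a pole at the origin (type 1), so the static position error constant is infinite and e_ss = 1/(1+∞) = 0.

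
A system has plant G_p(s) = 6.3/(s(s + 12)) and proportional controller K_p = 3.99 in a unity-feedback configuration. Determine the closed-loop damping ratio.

The closed-loop denominator is s(s+12) + 3.99·6.3 = s² + 12s + 25.14.
So ω_n² = 25.14 ⇒ ω_n = 5.014 rad/s, and ζ = 12/(2ω_n) = 1.2.

ζ = 1.2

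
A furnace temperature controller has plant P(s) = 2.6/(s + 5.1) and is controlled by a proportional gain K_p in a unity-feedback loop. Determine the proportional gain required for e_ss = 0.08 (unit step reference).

The loop is type 0, so e_ss(step) = 1/(1 + K_pos) with K_pos = K_p·P(0).
P(0) = 0.5098. Require 1/(1 + K_p·0.5098) = 0.08, so 1 + 0.5098·K_p = 12.5.
K_p = (12.5 − 1)/0.5098 = 22.6.

K_p = 22.6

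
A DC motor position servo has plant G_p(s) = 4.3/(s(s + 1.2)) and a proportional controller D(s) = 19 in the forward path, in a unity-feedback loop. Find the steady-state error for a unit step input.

0

The open loop D(s)G_p(s) has a pole at the origin (type 1), so the static position error constant is infinite and e_ss = 1/(1+∞) = 0.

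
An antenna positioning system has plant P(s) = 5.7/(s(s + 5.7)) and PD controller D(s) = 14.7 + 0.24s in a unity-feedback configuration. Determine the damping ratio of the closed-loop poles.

Forward path: (14.7 + 0.24s)·5.7/(s(s+5.7)). The closed-loop characteristic equation is s² + (5.7 + 5.7·0.24)s + 5.7·14.7 = 0.
That is s² + 7.068s + 83.79 = 0, so ω_n = 9.154 rad/s and ζ = 7.068/(2·9.154) = 0.3861.

ζ = 0.386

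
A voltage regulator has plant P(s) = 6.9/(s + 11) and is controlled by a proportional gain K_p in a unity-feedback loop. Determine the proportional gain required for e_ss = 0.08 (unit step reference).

K_p = 18.3

The loop is type 0, so e_ss(step) = 1/(1 + K_pos) with K_pos = K_p·P(0).
P(0) = 0.6273. Require 1/(1 + K_p·0.6273) = 0.08, so 1 + 0.6273·K_p = 12.5.
K_p = (12.5 − 1)/0.6273 = 18.3.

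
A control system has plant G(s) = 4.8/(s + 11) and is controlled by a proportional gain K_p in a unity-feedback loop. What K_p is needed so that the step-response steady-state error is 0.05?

K_p = 43.5

Steady-state error for a unit step on this type-0 loop is 1/(1 + K_p·G(0)).
G(0) = 0.4364. Require 1/(1 + K_p·0.4364) = 0.05, so 1 + 0.4364·K_p = 20.
K_p = (20 − 1)/0.4364 = 43.5.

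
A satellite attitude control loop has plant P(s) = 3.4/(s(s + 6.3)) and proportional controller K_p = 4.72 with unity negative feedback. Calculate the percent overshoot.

1.83%

From 1 + K_pP(s) = 0: s² + 6.3s + 16.05 = 0 ⇒ ω_n = 4.006, ζ = 0.7863.
%OS = 100·exp(−πζ/√(1−ζ²)) = 100·exp(−π·0.7863/√0.3817) = 1.83%.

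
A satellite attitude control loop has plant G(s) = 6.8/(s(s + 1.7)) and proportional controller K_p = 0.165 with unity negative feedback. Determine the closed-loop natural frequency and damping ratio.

ω_n = 1.06 rad/s, ζ = 0.802

With unity feedback the closed-loop characteristic equation is s² + 1.7s + 0.165·6.8 = s² + 1.7s + 1.122 = 0.
So ω_n² = 1.122 ⇒ ω_n = 1.059 rad/s, and ζ = 1.7/(2ω_n) = 0.802.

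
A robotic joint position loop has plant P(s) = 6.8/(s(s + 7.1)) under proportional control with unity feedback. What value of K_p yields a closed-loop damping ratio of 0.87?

K_p = 2.45

Closed-loop characteristic equation: s² + 7.1s + K_p·6.8 = 0.
So ω_n = √(6.8K_p) and 2ζω_n = 7.1, giving ζ = 7.1/(2√(6.8K_p)).
Setting ζ = 0.87: √(6.8K_p) = 7.1/(2·0.87) = 4.08, so K_p = 16.65/6.8 = 2.45.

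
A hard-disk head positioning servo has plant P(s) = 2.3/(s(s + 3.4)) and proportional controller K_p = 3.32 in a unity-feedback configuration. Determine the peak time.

T_p = 1.44 s

The closed-loop denominator s² + 3.4s + 7.636 gives ω_n = √7.636 = 2.763 and ζ = 3.4/(2ω_n) = 0.6152.
Damped frequency ω_d = ω_n√(1−ζ²) = 2.179 rad/s, so peak time T_p = π/ω_d = 1.44 s.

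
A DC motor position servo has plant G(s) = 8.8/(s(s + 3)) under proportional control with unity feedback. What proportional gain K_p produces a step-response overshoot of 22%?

From %OS = 100·exp(−πζ/√(1−ζ²)) = 22%, ζ = −ln(0.22)/√(π²+ln²(0.22)) = 0.4342.
Characteristic equation s² + 3s + 8.8K_p = 0 gives ζ = 3/(2√(8.8K_p)).
Setting ζ = 0.4342: √(8.8K_p) = 3/(2·0.4342) = 3.455, so K_p = 11.94/8.8 = 1.36.

K_p = 1.36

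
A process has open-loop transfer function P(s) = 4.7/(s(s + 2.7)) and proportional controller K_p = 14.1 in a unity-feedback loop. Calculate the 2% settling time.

The closed-loop denominator s² + 2.7s + 66.27 gives ω_n = √66.27 = 8.141 and ζ = 2.7/(2ω_n) = 0.1658.
2% settling time T_s ≈ 4/(ζω_n) = 4/1.35 = 2.96 s.

T_s ≈ 2.96 s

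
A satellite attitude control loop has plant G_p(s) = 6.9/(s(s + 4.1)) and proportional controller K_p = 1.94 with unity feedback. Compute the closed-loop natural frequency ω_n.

1 + K_p·G_p(s) = 0 gives s² + 4.1s + 13.39 = 0.
Matching s² + 2ζω_n s + ω_n²: ω_n = √13.39 = 3.659 rad/s and 2ζω_n = 4.1, so ζ = 4.1/(2·3.659) = 0.56.

ω_n = 3.66 rad/s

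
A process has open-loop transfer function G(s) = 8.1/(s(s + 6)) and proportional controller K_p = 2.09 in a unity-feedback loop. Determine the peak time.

T_p = 1.12 s

From 1 + K_pG(s) = 0: s² + 6s + 16.93 = 0 ⇒ ω_n = 4.114, ζ = 0.7291.
Damped frequency ω_d = ω_n√(1−ζ²) = 2.816 rad/s, so peak time T_p = π/ω_d = 1.12 s.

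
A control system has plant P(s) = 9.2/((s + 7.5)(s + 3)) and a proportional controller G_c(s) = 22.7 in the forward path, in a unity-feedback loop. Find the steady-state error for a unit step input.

The loop is type 0. Static position error constant K_pos = G_c(0)·P(0) = 22.7·0.4089 = 9.282.
Steady-state error to a unit step: e_ss = 1/(1+K_pos) = 1/10.28 = 0.0973.

0.0973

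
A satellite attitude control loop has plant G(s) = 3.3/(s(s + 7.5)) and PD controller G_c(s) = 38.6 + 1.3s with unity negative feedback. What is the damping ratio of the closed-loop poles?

ζ = 0.522

Forward path: (38.6 + 1.3s)·3.3/(s(s+7.5)). The closed-loop characteristic equation is s² + (7.5 + 3.3·1.3)s + 3.3·38.6 = 0.
That is s² + 11.79s + 127.4 = 0, so ω_n = 11.29 rad/s and ζ = 11.79/(2·11.29) = 0.5223.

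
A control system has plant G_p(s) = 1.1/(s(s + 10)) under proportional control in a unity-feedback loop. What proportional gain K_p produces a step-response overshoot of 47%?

From %OS = 100·exp(−πζ/√(1−ζ²)) = 47%, ζ = −ln(0.47)/√(π²+ln²(0.47)) = 0.2337.
Characteristic equation s² + 10s + 1.1K_p = 0 gives ζ = 10/(2√(1.1K_p)).
Setting ζ = 0.2337: √(1.1K_p) = 10/(2·0.2337) = 21.4, so K_p = 457.8/1.1 = 416.

K_p = 416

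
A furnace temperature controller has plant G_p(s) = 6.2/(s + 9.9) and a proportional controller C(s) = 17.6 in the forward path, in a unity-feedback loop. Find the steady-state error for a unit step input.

0.0832

The loop is type 0. Static position error constant K_pos = C(0)·G_p(0) = 17.6·0.6263 = 11.02.
Steady-state error to a unit step: e_ss = 1/(1+K_pos) = 1/12.02 = 0.0832.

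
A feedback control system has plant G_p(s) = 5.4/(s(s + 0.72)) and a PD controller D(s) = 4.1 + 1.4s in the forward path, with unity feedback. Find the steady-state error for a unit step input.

The open loop D(s)G_p(s) has a pole at the origin (type 1), so the static position error constant is infinite and e_ss = 1/(1+∞) = 0.

0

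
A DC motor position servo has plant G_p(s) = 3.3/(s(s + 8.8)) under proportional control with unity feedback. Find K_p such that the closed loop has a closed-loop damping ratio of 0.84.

K_p = 8.31

Closed-loop characteristic equation: s² + 8.8s + K_p·3.3 = 0.
So ω_n = √(3.3K_p) and 2ζω_n = 8.8, giving ζ = 8.8/(2√(3.3K_p)).
Setting ζ = 0.84: √(3.3K_p) = 8.8/(2·0.84) = 5.238, so K_p = 27.44/3.3 = 8.31.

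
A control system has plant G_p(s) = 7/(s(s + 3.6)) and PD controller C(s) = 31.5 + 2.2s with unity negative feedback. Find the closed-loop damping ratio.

ζ = 0.64

Forward path: (31.5 + 2.2s)·7/(s(s+3.6)). The closed-loop characteristic equation is s² + (3.6 + 7·2.2)s + 7·31.5 = 0.
That is s² + 19s + 220.5 = 0, so ω_n = 14.85 rad/s and ζ = 19/(2·14.85) = 0.6398.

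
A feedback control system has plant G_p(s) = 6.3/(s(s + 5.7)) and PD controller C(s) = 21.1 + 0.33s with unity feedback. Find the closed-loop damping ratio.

Forward path: (21.1 + 0.33s)·6.3/(s(s+5.7)). The closed-loop characteristic equation is s² + (5.7 + 6.3·0.33)s + 6.3·21.1 = 0.
That is s² + 7.779s + 132.9 = 0, so ω_n = 11.53 rad/s and ζ = 7.779/(2·11.53) = 0.3374.

ζ = 0.337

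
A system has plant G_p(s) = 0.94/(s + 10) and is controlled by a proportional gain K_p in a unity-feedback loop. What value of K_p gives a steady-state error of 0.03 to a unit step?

K_p = 344

For a type-0 loop with proportional control, e_ss = 1/(1 + K_p·G_p(0)).
G_p(0) = 0.094. Require 1/(1 + K_p·0.094) = 0.03, so 1 + 0.094·K_p = 33.33.
K_p = (33.33 − 1)/0.094 = 344.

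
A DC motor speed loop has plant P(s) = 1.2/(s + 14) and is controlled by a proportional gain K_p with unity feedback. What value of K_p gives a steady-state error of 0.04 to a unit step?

For a type-0 loop with proportional control, e_ss = 1/(1 + K_p·P(0)).
P(0) = 0.08571. Require 1/(1 + K_p·0.08571) = 0.04, so 1 + 0.08571·K_p = 25.
K_p = (25 − 1)/0.08571 = 280.

K_p = 280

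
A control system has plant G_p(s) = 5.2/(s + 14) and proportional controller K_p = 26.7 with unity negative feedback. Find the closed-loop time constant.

τ = 0.00654 s

Closed-loop transfer function: T(s) = K_p·G_p(s)/(1 + K_p·G_p(s)) = 138.8/(s + 14 + 138.8) = 138.8/(s + 152.8).
Time constant τ = 1/152.8 = 0.00654 s.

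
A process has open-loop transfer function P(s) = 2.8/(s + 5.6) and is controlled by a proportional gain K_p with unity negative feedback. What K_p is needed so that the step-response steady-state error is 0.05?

K_p = 38

The loop is type 0, so e_ss(step) = 1/(1 + K_pos) with K_pos = K_p·P(0).
P(0) = 0.5. Require 1/(1 + K_p·0.5) = 0.05, so 1 + 0.5·K_p = 20.
K_p = (20 − 1)/0.5 = 38.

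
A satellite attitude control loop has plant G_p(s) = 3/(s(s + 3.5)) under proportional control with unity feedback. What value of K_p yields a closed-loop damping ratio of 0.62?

K_p = 2.66

Closed-loop characteristic equation: s² + 3.5s + K_p·3 = 0.
So ω_n = √(3K_p) and 2ζω_n = 3.5, giving ζ = 3.5/(2√(3K_p)).
Setting ζ = 0.62: √(3K_p) = 3.5/(2·0.62) = 2.823, so K_p = 7.967/3 = 2.66.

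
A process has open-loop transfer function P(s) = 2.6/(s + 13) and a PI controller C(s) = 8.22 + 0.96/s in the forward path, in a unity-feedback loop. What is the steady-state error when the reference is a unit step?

The open loop C(s)P(s) has a pole at the origin (type 1), so the static position error constant is infinite and e_ss = 1/(1+∞) = 0.

0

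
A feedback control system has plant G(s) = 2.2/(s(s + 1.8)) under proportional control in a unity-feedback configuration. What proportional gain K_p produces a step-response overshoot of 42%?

From %OS = 100·exp(−πζ/√(1−ζ²)) = 42%, ζ = −ln(0.42)/√(π²+ln²(0.42)) = 0.2662.
Characteristic equation s² + 1.8s + 2.2K_p = 0 gives ζ = 1.8/(2√(2.2K_p)).
Setting ζ = 0.2662: √(2.2K_p) = 1.8/(2·0.2662) = 3.381, so K_p = 11.43/2.2 = 5.2.

K_p = 5.2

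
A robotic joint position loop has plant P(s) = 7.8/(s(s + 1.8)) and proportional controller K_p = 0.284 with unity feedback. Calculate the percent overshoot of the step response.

From 1 + K_pP(s) = 0: s² + 1.8s + 2.215 = 0 ⇒ ω_n = 1.488, ζ = 0.6047.
%OS = 100·exp(−πζ/√(1−ζ²)) = 100·exp(−π·0.6047/√0.6343) = 9.21%.

9.21%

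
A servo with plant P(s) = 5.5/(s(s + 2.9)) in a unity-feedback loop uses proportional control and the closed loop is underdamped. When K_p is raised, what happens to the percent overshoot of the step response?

increase

ζ = 2.9/(2√(5.5K_p)) decreases as K_p grows; lower damping means more overshoot.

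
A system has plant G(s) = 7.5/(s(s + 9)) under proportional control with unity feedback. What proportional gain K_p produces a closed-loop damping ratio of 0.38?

K_p = 18.7

Closed-loop characteristic equation: s² + 9s + K_p·7.5 = 0.
So ω_n = √(7.5K_p) and 2ζω_n = 9, giving ζ = 9/(2√(7.5K_p)).
Setting ζ = 0.38: √(7.5K_p) = 9/(2·0.38) = 11.84, so K_p = 140.2/7.5 = 18.7.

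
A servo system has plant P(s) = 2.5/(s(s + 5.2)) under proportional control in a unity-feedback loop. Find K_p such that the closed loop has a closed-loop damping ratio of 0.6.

K_p = 7.51

Closed-loop characteristic equation: s² + 5.2s + K_p·2.5 = 0.
So ω_n = √(2.5K_p) and 2ζω_n = 5.2, giving ζ = 5.2/(2√(2.5K_p)).
Setting ζ = 0.6: √(2.5K_p) = 5.2/(2·0.6) = 4.333, so K_p = 18.78/2.5 = 7.51.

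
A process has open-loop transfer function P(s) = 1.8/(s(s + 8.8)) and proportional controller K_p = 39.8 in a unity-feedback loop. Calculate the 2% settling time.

T_s ≈ 0.909 s

From 1 + K_pP(s) = 0: s² + 8.8s + 71.64 = 0 ⇒ ω_n = 8.464, ζ = 0.5198.
2% settling time T_s ≈ 4/(ζω_n) = 4/4.4 = 0.909 s.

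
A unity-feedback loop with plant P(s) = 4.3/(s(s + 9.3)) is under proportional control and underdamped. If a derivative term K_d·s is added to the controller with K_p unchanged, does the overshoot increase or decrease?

decrease

With PD the characteristic equation becomes s² + (a + K·K_d)s + K·K_p = 0; the damping term grows, ζ rises, overshoot falls.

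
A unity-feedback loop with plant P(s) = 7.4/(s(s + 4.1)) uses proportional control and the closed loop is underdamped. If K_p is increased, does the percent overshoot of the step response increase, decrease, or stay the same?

Characteristic equation s² + 4.1s + K_p·7.4 = 0: raising K_p raises ω_n while 2ζω_n = 4.1 is fixed, so ζ falls and overshoot grows.

increase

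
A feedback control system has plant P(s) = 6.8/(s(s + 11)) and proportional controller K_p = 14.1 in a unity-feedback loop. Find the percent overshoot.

From 1 + K_pP(s) = 0: s² + 11s + 95.88 = 0 ⇒ ω_n = 9.792, ζ = 0.5617.
%OS = 100·exp(−πζ/√(1−ζ²)) = 100·exp(−π·0.5617/√0.6845) = 11.8%.

11.8%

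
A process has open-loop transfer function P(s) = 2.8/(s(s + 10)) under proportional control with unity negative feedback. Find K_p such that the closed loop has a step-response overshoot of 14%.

From %OS = 100·exp(−πζ/√(1−ζ²)) = 14%, ζ = −ln(0.14)/√(π²+ln²(0.14)) = 0.5305.
Characteristic equation s² + 10s + 2.8K_p = 0 gives ζ = 10/(2√(2.8K_p)).
Setting ζ = 0.5305: √(2.8K_p) = 10/(2·0.5305) = 9.425, so K_p = 88.83/2.8 = 31.7.

K_p = 31.7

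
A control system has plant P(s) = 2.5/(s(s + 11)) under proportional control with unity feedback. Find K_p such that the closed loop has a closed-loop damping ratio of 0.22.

K_p = 250

Closed-loop characteristic equation: s² + 11s + K_p·2.5 = 0.
So ω_n = √(2.5K_p) and 2ζω_n = 11, giving ζ = 11/(2√(2.5K_p)).
Setting ζ = 0.22: √(2.5K_p) = 11/(2·0.22) = 25, so K_p = 625/2.5 = 250.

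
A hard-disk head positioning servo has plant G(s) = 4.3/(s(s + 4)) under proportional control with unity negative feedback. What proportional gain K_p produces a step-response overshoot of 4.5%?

From %OS = 100·exp(−πζ/√(1−ζ²)) = 4.5%, ζ = −ln(0.045)/√(π²+ln²(0.045)) = 0.7025.
Characteristic equation s² + 4s + 4.3K_p = 0 gives ζ = 4/(2√(4.3K_p)).
Setting ζ = 0.7025: √(4.3K_p) = 4/(2·0.7025) = 2.847, so K_p = 8.105/4.3 = 1.88.

K_p = 1.88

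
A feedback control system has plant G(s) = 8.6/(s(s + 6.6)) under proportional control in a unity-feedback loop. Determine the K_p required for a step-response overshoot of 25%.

K_p = 7.77

From %OS = 100·exp(−πζ/√(1−ζ²)) = 25%, ζ = −ln(0.25)/√(π²+ln²(0.25)) = 0.4037.
Characteristic equation s² + 6.6s + 8.6K_p = 0 gives ζ = 6.6/(2√(8.6K_p)).
Setting ζ = 0.4037: √(8.6K_p) = 6.6/(2·0.4037) = 8.174, so K_p = 66.82/8.6 = 7.77.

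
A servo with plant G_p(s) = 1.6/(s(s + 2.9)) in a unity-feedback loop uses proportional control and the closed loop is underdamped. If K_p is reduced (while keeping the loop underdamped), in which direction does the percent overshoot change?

decrease

ζ = 2.9/(2√(1.6K_p)) rises as K_p falls; higher damping means less overshoot.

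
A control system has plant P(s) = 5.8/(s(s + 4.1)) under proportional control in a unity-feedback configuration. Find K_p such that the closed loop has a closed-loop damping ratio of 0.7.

K_p = 1.48

Closed-loop characteristic equation: s² + 4.1s + K_p·5.8 = 0.
So ω_n = √(5.8K_p) and 2ζω_n = 4.1, giving ζ = 4.1/(2√(5.8K_p)).
Setting ζ = 0.7: √(5.8K_p) = 4.1/(2·0.7) = 2.929, so K_p = 8.577/5.8 = 1.48.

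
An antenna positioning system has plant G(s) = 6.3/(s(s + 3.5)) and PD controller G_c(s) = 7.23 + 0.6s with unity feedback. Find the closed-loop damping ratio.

ζ = 0.539

Forward path: (7.23 + 0.6s)·6.3/(s(s+3.5)). The closed-loop characteristic equation is s² + (3.5 + 6.3·0.6)s + 6.3·7.23 = 0.
That is s² + 7.28s + 45.55 = 0, so ω_n = 6.749 rad/s and ζ = 7.28/(2·6.749) = 0.5393.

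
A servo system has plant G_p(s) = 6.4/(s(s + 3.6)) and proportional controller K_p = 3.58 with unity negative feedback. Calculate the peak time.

T_p = 0.708 s

Closed-loop characteristic equation: s² + 3.6s + 22.91 = 0, so ω_n = 4.787 rad/s and ζ = 3.6/(2·4.787) = 0.376.
Damped frequency ω_d = ω_n√(1−ζ²) = 4.435 rad/s, so peak time T_p = π/ω_d = 0.708 s.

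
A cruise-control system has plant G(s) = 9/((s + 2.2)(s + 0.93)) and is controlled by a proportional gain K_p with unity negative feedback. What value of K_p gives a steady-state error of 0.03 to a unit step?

K_p = 7.35

The loop is type 0, so e_ss(step) = 1/(1 + K_pos) with K_pos = K_p·G(0).
G(0) = 4.399. Require 1/(1 + K_p·4.399) = 0.03, so 1 + 4.399·K_p = 33.33.
K_p = (33.33 − 1)/4.399 = 7.35.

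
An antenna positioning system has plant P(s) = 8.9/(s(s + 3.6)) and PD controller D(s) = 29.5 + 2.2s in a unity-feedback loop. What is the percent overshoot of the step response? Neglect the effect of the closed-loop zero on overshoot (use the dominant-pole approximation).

Forward path: (29.5 + 2.2s)·8.9/(s(s+3.6)). The closed-loop characteristic equation is s² + (3.6 + 8.9·2.2)s + 8.9·29.5 = 0.
That is s² + 23.18s + 262.6 = 0, so ω_n = 16.2 rad/s and ζ = 23.18/(2·16.2) = 0.7153.
%OS = 100·exp(−πζ/√(1−ζ²)) = 4.01%.

4.01%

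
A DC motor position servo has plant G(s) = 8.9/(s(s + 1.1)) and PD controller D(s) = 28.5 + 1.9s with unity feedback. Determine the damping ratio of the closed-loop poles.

ζ = 0.565

Forward path: (28.5 + 1.9s)·8.9/(s(s+1.1)). The closed-loop characteristic equation is s² + (1.1 + 8.9·1.9)s + 8.9·28.5 = 0.
That is s² + 18.01s + 253.7 = 0, so ω_n = 15.93 rad/s and ζ = 18.01/(2·15.93) = 0.5654.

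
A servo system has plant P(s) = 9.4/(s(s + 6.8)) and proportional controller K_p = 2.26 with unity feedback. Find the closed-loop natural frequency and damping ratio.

The closed-loop denominator is s(s+6.8) + 2.26·9.4 = s² + 6.8s + 21.24.
So ω_n² = 21.24 ⇒ ω_n = 4.609 rad/s, and ζ = 6.8/(2ω_n) = 0.738.

ω_n = 4.61 rad/s, ζ = 0.738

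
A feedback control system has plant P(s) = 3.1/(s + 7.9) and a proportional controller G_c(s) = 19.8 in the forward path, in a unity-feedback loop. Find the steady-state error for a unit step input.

0.114

The loop is type 0. Static position error constant K_pos = G_c(0)·P(0) = 19.8·0.3924 = 7.77.
Steady-state error to a unit step: e_ss = 1/(1+K_pos) = 1/8.77 = 0.114.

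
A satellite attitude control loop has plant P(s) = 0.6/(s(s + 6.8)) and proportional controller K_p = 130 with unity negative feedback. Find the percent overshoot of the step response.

The closed-loop denominator s² + 6.8s + 78 gives ω_n = √78 = 8.832 and ζ = 6.8/(2ω_n) = 0.385.
%OS = 100·exp(−πζ/√(1−ζ²)) = 100·exp(−π·0.385/√0.8518) = 27%.

27%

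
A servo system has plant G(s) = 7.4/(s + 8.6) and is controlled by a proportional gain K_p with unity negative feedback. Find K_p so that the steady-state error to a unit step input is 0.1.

Steady-state error for a unit step on this type-0 loop is 1/(1 + K_p·G(0)).
G(0) = 0.8605. Require 1/(1 + K_p·0.8605) = 0.1, so 1 + 0.8605·K_p = 10.
K_p = (10 − 1)/0.8605 = 10.5.

K_p = 10.5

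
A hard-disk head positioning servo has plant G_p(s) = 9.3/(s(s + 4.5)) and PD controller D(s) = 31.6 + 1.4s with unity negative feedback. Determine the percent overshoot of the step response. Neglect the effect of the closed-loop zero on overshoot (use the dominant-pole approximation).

15.4%

Forward path: (31.6 + 1.4s)·9.3/(s(s+4.5)). The closed-loop characteristic equation is s² + (4.5 + 9.3·1.4)s + 9.3·31.6 = 0.
That is s² + 17.52s + 293.9 = 0, so ω_n = 17.14 rad/s and ζ = 17.52/(2·17.14) = 0.511.
%OS = 100·exp(−πζ/√(1−ζ²)) = 15.4%.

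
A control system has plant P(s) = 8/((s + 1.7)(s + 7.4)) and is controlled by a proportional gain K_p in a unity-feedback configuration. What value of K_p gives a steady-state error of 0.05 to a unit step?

Steady-state error for a unit step on this type-0 loop is 1/(1 + K_p·P(0)).
P(0) = 0.6359. Require 1/(1 + K_p·0.6359) = 0.05, so 1 + 0.6359·K_p = 20.
K_p = (20 − 1)/0.6359 = 29.9.

K_p = 29.9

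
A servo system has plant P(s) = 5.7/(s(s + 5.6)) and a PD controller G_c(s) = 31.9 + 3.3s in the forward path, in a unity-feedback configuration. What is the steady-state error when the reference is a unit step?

0

The open loop G_c(s)P(s) has a pole at the origin (type 1), so the static position error constant is infinite and e_ss = 1/(1+∞) = 0.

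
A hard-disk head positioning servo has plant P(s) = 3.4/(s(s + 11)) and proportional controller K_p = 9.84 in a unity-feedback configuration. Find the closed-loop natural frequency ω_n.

ω_n = 5.78 rad/s

1 + K_p·P(s) = 0 gives s² + 11s + 33.46 = 0.
So ω_n² = 33.46 ⇒ ω_n = 5.784 rad/s, and ζ = 11/(2ω_n) = 0.951.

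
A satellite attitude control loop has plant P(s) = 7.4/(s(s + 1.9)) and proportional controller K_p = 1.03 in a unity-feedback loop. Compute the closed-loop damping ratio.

ζ = 0.344

The closed-loop denominator is s(s+1.9) + 1.03·7.4 = s² + 1.9s + 7.622.
So ω_n² = 7.622 ⇒ ω_n = 2.761 rad/s, and ζ = 1.9/(2ω_n) = 0.344.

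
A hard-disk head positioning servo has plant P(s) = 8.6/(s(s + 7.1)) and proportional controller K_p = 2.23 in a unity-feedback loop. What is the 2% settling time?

T_s ≈ 1.13 s

The closed-loop denominator s² + 7.1s + 19.18 gives ω_n = √19.18 = 4.379 and ζ = 7.1/(2ω_n) = 0.8106.
2% settling time T_s ≈ 4/(ζω_n) = 4/3.55 = 1.13 s.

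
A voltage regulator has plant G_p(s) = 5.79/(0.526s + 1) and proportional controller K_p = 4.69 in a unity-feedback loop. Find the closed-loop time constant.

Closed loop: T(s) = K_p·G_p/(1+K_p·G_p) = 27.16/(0.526s + 1 + 27.16), with pole at s = −(1 + 27.16)/0.526 = −53.53.
Closed-loop time constant τ = 1/53.53 = 0.0187 s.

τ = 0.0187 s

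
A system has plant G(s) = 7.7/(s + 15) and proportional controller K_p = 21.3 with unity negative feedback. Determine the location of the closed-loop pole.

Closed-loop transfer function: T(s) = K_p·G(s)/(1 + K_p·G(s)) = 164/(s + 15 + 164) = 164/(s + 179).
The closed-loop pole is at s = −179.

s = -179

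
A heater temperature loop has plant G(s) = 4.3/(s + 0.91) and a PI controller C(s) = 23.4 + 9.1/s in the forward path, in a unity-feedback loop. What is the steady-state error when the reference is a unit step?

The open loop C(s)G(s) has a pole at the origin (type 1), so the static position error constant is infinite and e_ss = 1/(1+∞) = 0.

0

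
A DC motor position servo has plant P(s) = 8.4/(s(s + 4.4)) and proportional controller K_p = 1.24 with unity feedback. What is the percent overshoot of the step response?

5.36%

Closed-loop characteristic equation: s² + 4.4s + 10.42 = 0, so ω_n = 3.227 rad/s and ζ = 4.4/(2·3.227) = 0.6817.
%OS = 100·exp(−πζ/√(1−ζ²)) = 100·exp(−π·0.6817/√0.5353) = 5.36%.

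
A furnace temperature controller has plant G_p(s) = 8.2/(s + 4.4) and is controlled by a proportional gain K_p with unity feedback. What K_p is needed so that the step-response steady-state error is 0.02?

Steady-state error for a unit step on this type-0 loop is 1/(1 + K_p·G_p(0)).
G_p(0) = 1.864. Require 1/(1 + K_p·1.864) = 0.02, so 1 + 1.864·K_p = 50.
K_p = (50 − 1)/1.864 = 26.3.

K_p = 26.3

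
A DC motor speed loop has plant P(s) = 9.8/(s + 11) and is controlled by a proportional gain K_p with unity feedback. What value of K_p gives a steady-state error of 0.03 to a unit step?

K_p = 36.3

Steady-state error for a unit step on this type-0 loop is 1/(1 + K_p·P(0)).
P(0) = 0.8909. Require 1/(1 + K_p·0.8909) = 0.03, so 1 + 0.8909·K_p = 33.33.
K_p = (33.33 − 1)/0.8909 = 36.3.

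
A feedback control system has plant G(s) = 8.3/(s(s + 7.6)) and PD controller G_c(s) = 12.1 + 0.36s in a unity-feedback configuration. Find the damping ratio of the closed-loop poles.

Forward path: (12.1 + 0.36s)·8.3/(s(s+7.6)). The closed-loop characteristic equation is s² + (7.6 + 8.3·0.36)s + 8.3·12.1 = 0.
That is s² + 10.59s + 100.4 = 0, so ω_n = 10.02 rad/s and ζ = 10.59/(2·10.02) = 0.5283.

ζ = 0.528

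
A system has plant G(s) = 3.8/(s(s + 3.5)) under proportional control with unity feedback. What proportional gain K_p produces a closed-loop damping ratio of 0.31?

Closed-loop characteristic equation: s² + 3.5s + K_p·3.8 = 0.
So ω_n = √(3.8K_p) and 2ζω_n = 3.5, giving ζ = 3.5/(2√(3.8K_p)).
Setting ζ = 0.31: √(3.8K_p) = 3.5/(2·0.31) = 5.645, so K_p = 31.87/3.8 = 8.39.

K_p = 8.39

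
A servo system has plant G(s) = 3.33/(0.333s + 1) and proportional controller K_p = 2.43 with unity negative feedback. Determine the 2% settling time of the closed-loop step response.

T_s ≈ 0.147 s

Closed loop: T(s) = K_p·G/(1+K_p·G) = 8.092/(0.333s + 1 + 8.092), with pole at s = −(1 + 8.092)/0.333 = −27.3.
τ = 1/27.3 = 0.03663 s, so 2% settling time ≈ 4τ = 0.147 s.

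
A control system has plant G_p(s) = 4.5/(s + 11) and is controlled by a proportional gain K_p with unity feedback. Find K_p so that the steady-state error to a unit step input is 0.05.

Steady-state error for a unit step on this type-0 loop is 1/(1 + K_p·G_p(0)).
G_p(0) = 0.4091. Require 1/(1 + K_p·0.4091) = 0.05, so 1 + 0.4091·K_p = 20.
K_p = (20 − 1)/0.4091 = 46.4.

K_p = 46.4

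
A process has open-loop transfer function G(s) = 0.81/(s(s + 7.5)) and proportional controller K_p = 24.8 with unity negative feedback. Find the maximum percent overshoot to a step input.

0.823%

From 1 + K_pG(s) = 0: s² + 7.5s + 20.09 = 0 ⇒ ω_n = 4.482, ζ = 0.8367.
%OS = 100·exp(−πζ/√(1−ζ²)) = 100·exp(−π·0.8367/√0.3) = 0.823%.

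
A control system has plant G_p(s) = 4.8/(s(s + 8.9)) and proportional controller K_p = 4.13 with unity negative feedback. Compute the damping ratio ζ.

ζ = 0.999

The closed-loop denominator is s(s+8.9) + 4.13·4.8 = s² + 8.9s + 19.82.
Matching s² + 2ζω_n s + ω_n²: ω_n = √19.82 = 4.452 rad/s and 2ζω_n = 8.9, so ζ = 8.9/(2·4.452) = 0.999.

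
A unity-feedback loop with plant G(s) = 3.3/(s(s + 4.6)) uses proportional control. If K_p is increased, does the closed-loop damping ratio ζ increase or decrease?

decrease

ζ = 4.6/(2√(3.3K_p)); increasing K_p raises the denominator, so ζ falls.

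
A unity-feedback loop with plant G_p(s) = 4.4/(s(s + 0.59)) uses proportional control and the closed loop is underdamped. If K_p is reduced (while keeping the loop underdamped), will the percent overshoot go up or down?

ζ = 0.59/(2√(4.4K_p)) rises as K_p falls; higher damping means less overshoot.

decrease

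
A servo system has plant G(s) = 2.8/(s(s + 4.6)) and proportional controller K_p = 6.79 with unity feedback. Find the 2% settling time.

T_s ≈ 1.74 s

The closed-loop denominator s² + 4.6s + 19.01 gives ω_n = √19.01 = 4.36 and ζ = 4.6/(2ω_n) = 0.5275.
2% settling time T_s ≈ 4/(ζω_n) = 4/2.3 = 1.74 s.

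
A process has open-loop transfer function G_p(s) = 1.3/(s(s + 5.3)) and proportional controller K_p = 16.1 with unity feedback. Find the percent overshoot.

10.7%

Closed-loop characteristic equation: s² + 5.3s + 20.93 = 0, so ω_n = 4.575 rad/s and ζ = 5.3/(2·4.575) = 0.5792.
%OS = 100·exp(−πζ/√(1−ζ²)) = 100·exp(−π·0.5792/√0.6645) = 10.7%.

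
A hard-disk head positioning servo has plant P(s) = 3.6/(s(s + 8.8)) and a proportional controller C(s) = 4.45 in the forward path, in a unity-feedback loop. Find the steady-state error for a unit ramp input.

The loop has one pole at the origin (type 1). Velocity error constant K_v = lim_{s→0} s·C(s)P(s) = 4.45·3.6/8.8 = 1.82.
Steady-state error to a unit ramp: e_ss = 1/K_v = 0.549.

0.549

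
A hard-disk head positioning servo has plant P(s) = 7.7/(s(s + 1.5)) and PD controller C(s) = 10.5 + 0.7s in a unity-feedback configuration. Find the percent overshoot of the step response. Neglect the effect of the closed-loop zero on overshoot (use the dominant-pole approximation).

27.2%

Forward path: (10.5 + 0.7s)·7.7/(s(s+1.5)). The closed-loop characteristic equation is s² + (1.5 + 7.7·0.7)s + 7.7·10.5 = 0.
That is s² + 6.89s + 80.85 = 0, so ω_n = 8.992 rad/s and ζ = 6.89/(2·8.992) = 0.3831.
%OS = 100·exp(−πζ/√(1−ζ²)) = 27.2%.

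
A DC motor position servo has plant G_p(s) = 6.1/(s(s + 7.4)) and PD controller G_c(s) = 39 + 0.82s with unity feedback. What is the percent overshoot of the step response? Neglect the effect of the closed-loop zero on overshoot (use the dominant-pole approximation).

Forward path: (39 + 0.82s)·6.1/(s(s+7.4)). The closed-loop characteristic equation is s² + (7.4 + 6.1·0.82)s + 6.1·39 = 0.
That is s² + 12.4s + 237.9 = 0, so ω_n = 15.42 rad/s and ζ = 12.4/(2·15.42) = 0.402.
%OS = 100·exp(−πζ/√(1−ζ²)) = 25.2%.

25.2%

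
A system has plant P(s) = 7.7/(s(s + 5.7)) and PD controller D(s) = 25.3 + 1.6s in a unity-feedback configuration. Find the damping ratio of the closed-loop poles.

Forward path: (25.3 + 1.6s)·7.7/(s(s+5.7)). The closed-loop characteristic equation is s² + (5.7 + 7.7·1.6)s + 7.7·25.3 = 0.
That is s² + 18.02s + 194.8 = 0, so ω_n = 13.96 rad/s and ζ = 18.02/(2·13.96) = 0.6455.

ζ = 0.646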